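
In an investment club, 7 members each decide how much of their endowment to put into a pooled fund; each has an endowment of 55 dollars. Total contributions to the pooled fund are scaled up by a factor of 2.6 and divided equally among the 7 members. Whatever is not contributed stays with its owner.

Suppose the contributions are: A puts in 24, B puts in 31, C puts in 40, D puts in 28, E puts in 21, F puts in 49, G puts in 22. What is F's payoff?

Total contributed: 24 + 31 + 40 + 28 + 21 + 49 + 22 = 215.
Each receives 2.6 × 215 / 7 = 79.86 from the pooled fund.
F keeps 55 − 49 = 6, so F's payoff is 6 + 79.86 = 85.86.

85.86 dollars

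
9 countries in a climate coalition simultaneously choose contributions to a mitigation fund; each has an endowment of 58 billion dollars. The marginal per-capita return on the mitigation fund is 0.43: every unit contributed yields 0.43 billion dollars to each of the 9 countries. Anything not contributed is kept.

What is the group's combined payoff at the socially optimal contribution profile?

2020.14 billion dollars

Each contributed unit returns 3.870 to the group as a whole (0.43 to each of 9 players), which exceeds 1, so the social optimum is full contribution: group total = 3.870 × 522 = 2020.14.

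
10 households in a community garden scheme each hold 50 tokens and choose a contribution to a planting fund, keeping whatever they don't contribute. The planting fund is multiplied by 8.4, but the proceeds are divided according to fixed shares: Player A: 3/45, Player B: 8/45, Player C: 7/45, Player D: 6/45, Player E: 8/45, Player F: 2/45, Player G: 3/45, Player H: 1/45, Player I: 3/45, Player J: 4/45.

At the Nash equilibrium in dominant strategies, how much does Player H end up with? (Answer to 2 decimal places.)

87.33 tokens

For player j, contributing a unit is worthwhile iff 8.4 × (j's share) ≥ 1, i.e. iff j's share is at least 0.1190.
The shares above 0.1190 belong to Player B, Player C, Player D and Player E, contributing 50 each; the remaining 6 contribute 0. Total contributed: 200.
Player H keeps 50 and receives 8.4 × 200 × 1/45 = 37.33 from the planting fund, for a payoff of 87.33.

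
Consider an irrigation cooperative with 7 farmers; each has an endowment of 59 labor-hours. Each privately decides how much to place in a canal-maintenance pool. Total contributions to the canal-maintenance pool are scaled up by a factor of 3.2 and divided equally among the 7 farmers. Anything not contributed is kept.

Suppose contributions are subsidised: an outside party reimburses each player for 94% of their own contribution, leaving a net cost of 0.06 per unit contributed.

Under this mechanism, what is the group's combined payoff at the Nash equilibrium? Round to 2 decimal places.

The effective private return per unit is now (3.2/7) / 0.06 = 7.6190 > 1, so every player's dominant strategy flips to full contribution.
At the Nash equilibrium everyone contributes 59. Group total payoff = 7 × (59 × 0.94 + 3.2 × 59) = 1709.82.

1709.82 labor-hours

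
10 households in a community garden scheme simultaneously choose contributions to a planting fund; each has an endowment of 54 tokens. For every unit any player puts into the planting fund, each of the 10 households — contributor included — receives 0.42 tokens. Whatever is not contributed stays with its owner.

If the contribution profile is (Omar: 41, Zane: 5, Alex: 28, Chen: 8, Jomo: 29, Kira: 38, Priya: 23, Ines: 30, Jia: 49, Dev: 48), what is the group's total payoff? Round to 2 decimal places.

1496.80 tokens

Total contributed: 41 + 5 + 28 + 8 + 29 + 38 + 23 + 30 + 49 + 48 = 299; total kept: 10 × 54 − 299 = 241.
The planting fund pays out 0.42 × 10 × 299 = 1255.80 in aggregate.
Group total = 241 + 1255.80 = 1496.80.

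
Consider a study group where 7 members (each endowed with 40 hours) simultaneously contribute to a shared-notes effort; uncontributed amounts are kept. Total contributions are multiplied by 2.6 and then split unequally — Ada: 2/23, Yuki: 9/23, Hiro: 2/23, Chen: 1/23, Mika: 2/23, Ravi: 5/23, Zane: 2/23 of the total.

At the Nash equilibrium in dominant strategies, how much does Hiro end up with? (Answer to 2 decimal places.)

A player with share s gets back 2.6·s per unit contributed, so full contribution is dominant for anyone with s > 1/2.6 = 0.3846 and zero contribution is dominant for anyone below.
Only Yuki (9/23) clears that bar, contributing 40; the remaining 6 contribute 0. Total contributed: 40.
Hiro keeps 40 and receives 2.6 × 40 × 2/23 = 9.04 from the shared-notes effort, for a payoff of 49.04.

49.04 hours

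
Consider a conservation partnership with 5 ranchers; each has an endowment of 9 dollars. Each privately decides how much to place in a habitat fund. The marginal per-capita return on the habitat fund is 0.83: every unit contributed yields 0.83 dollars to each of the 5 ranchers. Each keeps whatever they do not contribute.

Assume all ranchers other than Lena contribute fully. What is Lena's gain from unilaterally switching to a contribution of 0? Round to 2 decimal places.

1.53 dollars

Switching from a contribution of 9 to 0 lets Lena keep an extra 9 dollars, but lowers the habitat fund by 9, which costs Lena their own share of that drop: 0.83 × 9 = 7.47.
Net gain = 9 − 7.47 = 1.53. The private return per contributed unit (0.83) is below 1, so free-riding is indeed the best response regardless of what the others do.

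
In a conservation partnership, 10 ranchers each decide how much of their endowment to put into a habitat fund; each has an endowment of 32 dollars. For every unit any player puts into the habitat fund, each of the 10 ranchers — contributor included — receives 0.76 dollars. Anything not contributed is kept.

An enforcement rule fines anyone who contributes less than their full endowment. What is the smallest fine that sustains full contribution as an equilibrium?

7.68 dollars

Given the others contribute fully, the best deviation is to contribute 0 (any partial contribution still incurs the fine and gives up units whose private return 0.76 is below 1).
Deviating from 32 to 0 saves 32 dollars but forfeits the deviator's share of the drop in the habitat fund: 0.76 × 32 = 24.32.
So the deviation gain is 32 − 24.32 = 7.68, and the fine must be at least 7.68 dollars to wipe it out.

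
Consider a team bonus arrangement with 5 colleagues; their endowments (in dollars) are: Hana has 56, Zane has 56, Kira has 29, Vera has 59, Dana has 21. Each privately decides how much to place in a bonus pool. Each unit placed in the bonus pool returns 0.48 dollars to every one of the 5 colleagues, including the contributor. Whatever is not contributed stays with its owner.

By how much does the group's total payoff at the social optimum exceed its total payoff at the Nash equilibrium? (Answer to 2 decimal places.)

The private return per contributed unit is 0.48 < 1 for everyone, so the Nash equilibrium is zero contribution and the group total is Σ E_j = 56 + 56 + 29 + 59 + 21 = 221.
Each contributed unit returns 2.400 to the group, so the social optimum is full contribution by everyone: group total = 2.400 × 221 = 530.40.
Efficiency loss = (2.400 − 1) × 221 = 309.40.

309.40 dollars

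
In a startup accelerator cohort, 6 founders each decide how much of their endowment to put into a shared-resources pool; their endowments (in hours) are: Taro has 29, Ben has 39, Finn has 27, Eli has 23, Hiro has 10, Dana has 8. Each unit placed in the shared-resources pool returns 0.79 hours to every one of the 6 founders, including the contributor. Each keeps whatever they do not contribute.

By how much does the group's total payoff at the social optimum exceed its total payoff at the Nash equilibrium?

The private return per contributed unit is 0.79 < 1 for everyone, so the Nash equilibrium is zero contribution and the group total is Σ E_j = 29 + 39 + 27 + 23 + 10 + 8 = 136.
Each contributed unit returns 4.740 to the group, so the social optimum is full contribution by everyone: group total = 4.740 × 136 = 644.64.
Efficiency loss = (4.740 − 1) × 136 = 508.64.

508.64 hours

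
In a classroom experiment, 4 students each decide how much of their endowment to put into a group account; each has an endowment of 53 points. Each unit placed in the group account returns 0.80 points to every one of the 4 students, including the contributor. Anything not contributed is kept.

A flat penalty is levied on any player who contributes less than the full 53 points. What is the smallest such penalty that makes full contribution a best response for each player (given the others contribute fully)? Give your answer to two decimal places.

Given the others contribute fully, the best deviation is to contribute 0 (any partial contribution still incurs the fine and gives up units whose private return 0.80 is below 1).
Deviating from 53 to 0 saves 53 points but forfeits the deviator's share of the drop in the group account: 0.80 × 53 = 42.40.
So the deviation gain is 53 − 42.40 = 10.60, and the fine must be at least 10.60 points to wipe it out.

10.60 points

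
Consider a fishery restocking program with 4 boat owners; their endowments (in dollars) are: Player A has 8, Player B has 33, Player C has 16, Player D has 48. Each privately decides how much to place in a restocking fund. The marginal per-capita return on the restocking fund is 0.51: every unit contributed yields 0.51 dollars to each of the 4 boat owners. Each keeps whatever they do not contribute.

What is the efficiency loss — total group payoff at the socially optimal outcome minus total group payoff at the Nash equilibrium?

109.20 dollars

The private return per contributed unit is 0.51 < 1 for everyone, so the Nash equilibrium is zero contribution and the group total is Σ E_j = 8 + 33 + 16 + 48 = 105.
Each contributed unit returns 2.040 to the group, so the social optimum is full contribution by everyone: group total = 2.040 × 105 = 214.20.
Efficiency loss = (2.040 − 1) × 105 = 109.20.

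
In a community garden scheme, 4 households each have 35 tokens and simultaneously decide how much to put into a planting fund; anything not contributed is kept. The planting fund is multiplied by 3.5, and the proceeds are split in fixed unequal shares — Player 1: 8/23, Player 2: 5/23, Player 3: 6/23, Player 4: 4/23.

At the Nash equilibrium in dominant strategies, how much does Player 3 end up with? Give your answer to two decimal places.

For player j, contributing a unit is worthwhile iff 3.5 × (j's share) ≥ 1, i.e. iff j's share is at least 0.2857.
Only Player 1 (8/23) clears that bar, contributing 35; the remaining 3 contribute 0. Total contributed: 35.
Player 3 keeps 35 and receives 3.5 × 35 × 6/23 = 31.96 from the planting fund, for a payoff of 66.96.

66.96 tokens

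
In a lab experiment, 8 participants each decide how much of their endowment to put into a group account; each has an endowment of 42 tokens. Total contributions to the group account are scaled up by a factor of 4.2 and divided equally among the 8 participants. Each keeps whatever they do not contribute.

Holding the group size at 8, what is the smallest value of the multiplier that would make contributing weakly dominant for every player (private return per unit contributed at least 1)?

8

A contributed unit returns (multiplier)/8 to its contributor.
This reaches 1 exactly when the multiplier is 8.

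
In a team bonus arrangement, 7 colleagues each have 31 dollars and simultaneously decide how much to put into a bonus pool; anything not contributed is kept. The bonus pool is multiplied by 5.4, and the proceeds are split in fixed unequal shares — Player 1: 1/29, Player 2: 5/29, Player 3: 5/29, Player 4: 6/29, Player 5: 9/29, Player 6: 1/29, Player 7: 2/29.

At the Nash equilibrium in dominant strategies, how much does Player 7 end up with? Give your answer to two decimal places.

54.09 dollars

A player with share s gets back 5.4·s per unit contributed, so full contribution is dominant for anyone with s > 1/5.4 = 0.1852 and zero contribution is dominant for anyone below.
Player 4 and Player 5 clear that bar, contributing 31 each; the remaining 5 contribute 0. Total contributed: 62.
Player 7 keeps 31 and receives 5.4 × 62 × 2/29 = 23.09 from the bonus pool, for a payoff of 54.09.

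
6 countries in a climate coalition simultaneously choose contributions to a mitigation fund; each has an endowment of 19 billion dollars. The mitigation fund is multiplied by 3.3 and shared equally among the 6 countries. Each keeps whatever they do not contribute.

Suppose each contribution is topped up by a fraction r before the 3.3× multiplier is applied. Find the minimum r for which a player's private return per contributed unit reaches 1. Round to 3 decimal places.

0.818

With matching at rate r, one contributed unit becomes (1 + r) in the mitigation fund and returns 3.3 × (1 + r) / 6 to the contributor.
Setting this equal to 1: 1 + r = 6/3.3 = 1.8182.
So the minimum matching rate is r = 1.8182 − 1 = 0.818.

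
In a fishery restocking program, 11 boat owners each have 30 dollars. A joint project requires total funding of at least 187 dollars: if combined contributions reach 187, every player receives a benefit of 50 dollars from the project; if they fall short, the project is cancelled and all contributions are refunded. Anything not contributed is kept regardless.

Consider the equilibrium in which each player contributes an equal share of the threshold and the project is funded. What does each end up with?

Equal share of the threshold: 187/11 = 17.
At this profile no one gains by cutting their contribution: any cut drops the total below 187, the project is cancelled, contributions are refunded, and the deviator ends with 30, which is less than 30 − 17 + 50 = 63. Contributing more than 17 just wastes the excess. So contributing exactly 17 is a best response.
Each player's payoff: 30 − 17 + 50 = 63.

63 dollars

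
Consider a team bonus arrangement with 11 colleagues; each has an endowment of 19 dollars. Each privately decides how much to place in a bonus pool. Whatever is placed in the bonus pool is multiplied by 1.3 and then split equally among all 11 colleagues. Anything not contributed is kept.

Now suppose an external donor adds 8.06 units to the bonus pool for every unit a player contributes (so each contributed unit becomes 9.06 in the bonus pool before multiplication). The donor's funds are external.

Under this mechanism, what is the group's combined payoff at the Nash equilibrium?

2461.60 dollars

The effective private return per unit is now 1.3 × 9.06 / 11 = 1.0707 > 1, so every player's dominant strategy flips to full contribution.
At the Nash equilibrium everyone contributes 19. Group total payoff = 1.3 × 9.06 × 209 = 2461.60.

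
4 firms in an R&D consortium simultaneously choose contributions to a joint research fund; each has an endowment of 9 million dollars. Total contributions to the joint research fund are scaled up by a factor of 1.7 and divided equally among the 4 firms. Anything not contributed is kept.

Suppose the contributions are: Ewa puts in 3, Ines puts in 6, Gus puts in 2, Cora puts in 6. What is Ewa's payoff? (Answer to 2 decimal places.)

Total contributed: 3 + 6 + 2 + 6 = 17.
Each receives 1.7 × 17 / 4 = 7.23 from the joint research fund.
Ewa keeps 9 − 3 = 6, so Ewa's payoff is 6 + 7.23 = 13.23.

13.23 million dollars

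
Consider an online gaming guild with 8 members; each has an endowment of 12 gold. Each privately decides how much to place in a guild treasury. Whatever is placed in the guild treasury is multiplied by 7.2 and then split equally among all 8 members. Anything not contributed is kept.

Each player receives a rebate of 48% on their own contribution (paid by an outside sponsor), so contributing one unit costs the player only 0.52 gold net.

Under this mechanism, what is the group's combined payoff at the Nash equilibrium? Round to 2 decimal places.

737.28 gold

Under the mechanism each unit contributed yields (7.2/8) / 0.52 = 1.7308 back to its contributor per unit of net cost, which exceeds 1, making full contribution the dominant choice for everyone.
At the Nash equilibrium everyone contributes 12. Group total payoff = 8 × (12 × 0.48 + 7.2 × 12) = 737.28.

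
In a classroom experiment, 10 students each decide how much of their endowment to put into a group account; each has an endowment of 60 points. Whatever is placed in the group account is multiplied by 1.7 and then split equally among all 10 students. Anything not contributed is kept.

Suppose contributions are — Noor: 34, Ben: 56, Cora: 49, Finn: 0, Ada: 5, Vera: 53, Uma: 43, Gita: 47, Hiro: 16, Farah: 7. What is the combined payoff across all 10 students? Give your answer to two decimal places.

817.00 points

Total contributed: 34 + 56 + 49 + 0 + 5 + 53 + 43 + 47 + 16 + 7 = 310; total kept: 10 × 60 − 310 = 290.
The group account pays out 1.7 × 310 = 527.00 in aggregate.
Group total = 290 + 527.00 = 817.00.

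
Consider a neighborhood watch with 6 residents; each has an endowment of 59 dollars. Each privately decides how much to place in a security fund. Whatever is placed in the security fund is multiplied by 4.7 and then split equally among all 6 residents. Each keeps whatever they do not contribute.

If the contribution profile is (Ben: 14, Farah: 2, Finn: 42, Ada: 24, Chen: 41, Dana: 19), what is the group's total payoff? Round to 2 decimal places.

Total contributed: 14 + 2 + 42 + 24 + 41 + 19 = 142; total kept: 6 × 59 − 142 = 212.
The security fund pays out 4.7 × 142 = 667.40 in aggregate.
Group total = 212 + 667.40 = 879.40.

879.40 dollars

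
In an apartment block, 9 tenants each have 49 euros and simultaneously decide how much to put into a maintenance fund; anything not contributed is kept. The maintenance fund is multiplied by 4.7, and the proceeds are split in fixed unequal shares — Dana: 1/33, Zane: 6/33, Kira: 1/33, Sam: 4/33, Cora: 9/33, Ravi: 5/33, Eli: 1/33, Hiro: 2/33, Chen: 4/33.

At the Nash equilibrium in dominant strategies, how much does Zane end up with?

A player with share s gets back 4.7·s per unit contributed, so full contribution is dominant for anyone with s > 1/4.7 = 0.2128 and zero contribution is dominant for anyone below.
Only Cora (9/33) clears that bar, contributing 49; the remaining 8 contribute 0. Total contributed: 49.
Zane keeps 49 and receives 4.7 × 49 × 6/33 = 41.87 from the maintenance fund, for a payoff of 90.87.

90.87 euros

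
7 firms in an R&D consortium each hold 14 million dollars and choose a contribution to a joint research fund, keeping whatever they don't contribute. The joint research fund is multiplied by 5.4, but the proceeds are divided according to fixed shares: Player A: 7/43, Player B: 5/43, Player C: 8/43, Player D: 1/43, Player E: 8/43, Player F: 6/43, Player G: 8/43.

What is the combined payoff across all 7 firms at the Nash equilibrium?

282.80 million dollars

Player j's private return per contributed unit is 5.4 × (j's share). Contributing is weakly dominant for j when that share is at least 1/5.4 = 0.1852, and contributing 0 is dominant otherwise.
The shares above 0.1852 belong to Player C, Player E and Player G, contributing 14 each; the remaining 4 contribute 0. Total contributed: 42.
The joint research fund pays out 5.4 × 42 = 226.80 in total (split across the unequal shares, but the aggregate is all that matters for the group sum).
The 4 free-riders keep 14 each, adding 56. Group total = 56 + 226.80 = 282.80.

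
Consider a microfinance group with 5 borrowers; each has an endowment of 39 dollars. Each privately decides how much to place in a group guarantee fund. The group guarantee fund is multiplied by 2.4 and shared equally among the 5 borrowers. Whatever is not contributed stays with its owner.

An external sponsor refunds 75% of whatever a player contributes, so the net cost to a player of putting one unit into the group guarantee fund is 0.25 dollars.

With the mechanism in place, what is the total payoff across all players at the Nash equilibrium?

The effective private return per unit is now (2.4/5) / 0.25 = 1.9200 > 1, so every player's dominant strategy flips to full contribution.
So the Nash equilibrium is full contribution by all 5; the group earns 5 × (39 × 0.75 + 2.4 × 39) = 614.25.

614.25 dollars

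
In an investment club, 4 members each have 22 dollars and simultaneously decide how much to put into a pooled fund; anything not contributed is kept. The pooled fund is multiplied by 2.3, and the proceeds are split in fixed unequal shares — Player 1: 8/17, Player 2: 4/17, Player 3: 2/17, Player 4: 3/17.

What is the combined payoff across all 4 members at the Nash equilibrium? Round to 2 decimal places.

116.60 dollars

A player with share s gets back 2.3·s per unit contributed, so full contribution is dominant for anyone with s > 1/2.3 = 0.4348 and zero contribution is dominant for anyone below.
The only share above 0.4348 is Player 1's 8/17, contributing 22; the remaining 3 contribute 0. Total contributed: 22.
The pooled fund pays out 2.3 × 22 = 50.60 in total (split across the unequal shares, but the aggregate is all that matters for the group sum).
The 3 free-riders keep 22 each, adding 66. Group total = 66 + 50.60 = 116.60.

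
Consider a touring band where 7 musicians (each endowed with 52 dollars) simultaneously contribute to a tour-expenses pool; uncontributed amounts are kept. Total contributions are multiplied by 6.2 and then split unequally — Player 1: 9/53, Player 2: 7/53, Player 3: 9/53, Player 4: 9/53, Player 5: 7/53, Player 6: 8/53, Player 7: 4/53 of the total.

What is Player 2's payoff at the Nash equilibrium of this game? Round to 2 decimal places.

179.74 dollars

A player with share s gets back 6.2·s per unit contributed, so full contribution is dominant for anyone with s > 1/6.2 = 0.1613 and zero contribution is dominant for anyone below.
Player 1, Player 3 and Player 4 are above the threshold, contributing 52 each; the remaining 4 contribute 0. Total contributed: 156.
Player 2 keeps 52 and receives 6.2 × 156 × 7/53 = 127.74 from the tour-expenses pool, for a payoff of 179.74.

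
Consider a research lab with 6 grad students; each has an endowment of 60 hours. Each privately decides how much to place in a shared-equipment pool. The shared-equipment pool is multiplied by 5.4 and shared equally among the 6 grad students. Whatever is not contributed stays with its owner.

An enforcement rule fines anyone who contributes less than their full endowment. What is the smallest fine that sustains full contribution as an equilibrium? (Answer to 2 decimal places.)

6.00 hours

Given the others contribute fully, the best deviation is to contribute 0 (any partial contribution still incurs the fine and gives up units whose private return 0.9000 is below 1).
Deviating from 60 to 0 saves 60 hours but forfeits the deviator's share of the drop in the shared-equipment pool: 5.4/6 × 60 = 54.00.
So the deviation gain is 60 − 54.00 = 6.00, and the fine must be at least 6.00 hours to wipe it out.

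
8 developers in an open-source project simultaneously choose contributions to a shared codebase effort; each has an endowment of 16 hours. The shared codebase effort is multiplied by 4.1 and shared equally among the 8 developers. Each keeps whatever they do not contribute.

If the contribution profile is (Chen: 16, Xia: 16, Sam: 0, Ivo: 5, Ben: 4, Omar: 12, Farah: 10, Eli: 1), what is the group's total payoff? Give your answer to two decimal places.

Total contributed: 16 + 16 + 0 + 5 + 4 + 12 + 10 + 1 = 64; total kept: 8 × 16 − 64 = 64.
The shared codebase effort pays out 4.1 × 64 = 262.40 in aggregate.
Group total = 64 + 262.40 = 326.40.

326.40 hours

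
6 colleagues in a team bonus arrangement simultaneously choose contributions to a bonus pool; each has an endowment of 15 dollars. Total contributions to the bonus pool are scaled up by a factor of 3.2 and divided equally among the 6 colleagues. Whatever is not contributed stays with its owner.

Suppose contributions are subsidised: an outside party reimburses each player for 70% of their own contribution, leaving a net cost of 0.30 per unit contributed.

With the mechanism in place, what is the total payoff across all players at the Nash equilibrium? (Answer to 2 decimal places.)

351.00 dollars

The effective private return per unit is now (3.2/6) / 0.30 = 1.7778 > 1, so every player's dominant strategy flips to full contribution.
So the Nash equilibrium is full contribution by all 6; the group earns 6 × (15 × 0.70 + 3.2 × 15) = 351.00.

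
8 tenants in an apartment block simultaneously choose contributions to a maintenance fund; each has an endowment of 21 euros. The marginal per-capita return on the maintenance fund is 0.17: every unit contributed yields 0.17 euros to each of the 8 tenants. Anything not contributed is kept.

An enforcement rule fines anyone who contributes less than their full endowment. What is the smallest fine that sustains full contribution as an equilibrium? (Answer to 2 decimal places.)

17.43 euros

Given the others contribute fully, the best deviation is to contribute 0 (any partial contribution still incurs the fine and gives up units whose private return 0.17 is below 1).
Deviating from 21 to 0 saves 21 euros but forfeits the deviator's share of the drop in the maintenance fund: 0.17 × 21 = 3.57.
So the deviation gain is 21 − 3.57 = 17.43, and the fine must be at least 17.43 euros to wipe it out.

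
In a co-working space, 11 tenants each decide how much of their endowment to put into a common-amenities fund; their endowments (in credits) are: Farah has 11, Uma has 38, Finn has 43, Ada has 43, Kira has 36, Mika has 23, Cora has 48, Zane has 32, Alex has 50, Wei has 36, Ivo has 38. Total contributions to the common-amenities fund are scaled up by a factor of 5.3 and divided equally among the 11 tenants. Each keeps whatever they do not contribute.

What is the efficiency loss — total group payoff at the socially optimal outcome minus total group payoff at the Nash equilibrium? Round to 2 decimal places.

The private return per contributed unit is 5.3/11 = 0.4818 < 1 for every player regardless of endowment, so the Nash equilibrium is zero contribution and the group total is Σ E_j = 11 + 38 + 43 + 43 + 36 + 23 + 48 + 32 + 50 + 36 + 38 = 398.
Each contributed unit returns 5.300 to the group, so the social optimum is full contribution by everyone: group total = 5.300 × 398 = 2109.40.
Efficiency loss = (5.300 − 1) × 398 = 1711.40.

1711.40 credits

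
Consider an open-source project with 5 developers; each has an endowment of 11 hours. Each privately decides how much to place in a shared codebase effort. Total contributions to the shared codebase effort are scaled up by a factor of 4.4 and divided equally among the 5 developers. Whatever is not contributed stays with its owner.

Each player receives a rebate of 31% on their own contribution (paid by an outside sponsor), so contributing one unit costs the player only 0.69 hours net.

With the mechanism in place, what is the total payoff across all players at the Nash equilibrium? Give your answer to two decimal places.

259.05 hours

With the mechanism, a contributed unit returns (4.4/5) / 0.69 = 1.2754 per unit of net cost to the contributor — now above 1 — so contributing fully is weakly dominant for every player.
At the Nash equilibrium everyone contributes 11. Group total payoff = 5 × (11 × 0.31 + 4.4 × 11) = 259.05.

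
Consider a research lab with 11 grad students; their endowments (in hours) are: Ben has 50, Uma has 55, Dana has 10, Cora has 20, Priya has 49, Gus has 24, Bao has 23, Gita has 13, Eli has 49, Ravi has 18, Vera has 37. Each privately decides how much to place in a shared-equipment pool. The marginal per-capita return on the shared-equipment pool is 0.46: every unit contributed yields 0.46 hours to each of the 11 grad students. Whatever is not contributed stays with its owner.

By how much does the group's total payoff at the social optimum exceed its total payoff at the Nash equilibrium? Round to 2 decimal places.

1412.88 hours

The private return per contributed unit is 0.46 < 1 for everyone, so the Nash equilibrium is zero contribution and the group total is Σ E_j = 50 + 55 + 10 + 20 + 49 + 24 + 23 + 13 + 49 + 18 + 37 = 348.
Each contributed unit returns 5.060 to the group, so the social optimum is full contribution by everyone: group total = 5.060 × 348 = 1760.88.
Efficiency loss = (5.060 − 1) × 348 = 1412.88.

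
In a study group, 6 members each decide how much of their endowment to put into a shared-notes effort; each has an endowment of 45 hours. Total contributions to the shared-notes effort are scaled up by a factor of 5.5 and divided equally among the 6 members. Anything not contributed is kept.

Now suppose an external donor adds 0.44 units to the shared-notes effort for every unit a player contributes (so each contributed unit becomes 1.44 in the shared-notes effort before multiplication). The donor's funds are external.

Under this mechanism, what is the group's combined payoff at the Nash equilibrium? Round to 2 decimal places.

2138.40 hours

Under the mechanism each unit contributed yields 5.5 × 1.44 / 6 = 1.3200 back to its contributor per unit of net cost, which exceeds 1, making full contribution the dominant choice for everyone.
So the Nash equilibrium is full contribution by all 6; the group earns 5.5 × 1.44 × 270 = 2138.40.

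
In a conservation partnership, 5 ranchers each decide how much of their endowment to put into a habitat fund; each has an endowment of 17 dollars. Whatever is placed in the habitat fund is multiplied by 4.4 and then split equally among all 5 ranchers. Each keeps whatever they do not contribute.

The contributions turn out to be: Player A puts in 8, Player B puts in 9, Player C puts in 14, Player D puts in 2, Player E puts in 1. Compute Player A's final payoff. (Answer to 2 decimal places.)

Total contributed: 8 + 9 + 14 + 2 + 1 = 34.
Each receives 4.4 × 34 / 5 = 29.92 from the habitat fund.
Player A keeps 17 − 8 = 9, so Player A's payoff is 9 + 29.92 = 38.92.

38.92 dollars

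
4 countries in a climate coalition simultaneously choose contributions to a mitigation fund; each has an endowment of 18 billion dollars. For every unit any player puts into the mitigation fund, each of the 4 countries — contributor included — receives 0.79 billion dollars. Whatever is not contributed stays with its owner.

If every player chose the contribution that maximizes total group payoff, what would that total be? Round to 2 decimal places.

227.52 billion dollars

Each contributed unit returns 3.160 to the group as a whole (0.79 to each of 4 players), which exceeds 1, so the social optimum is full contribution: group total = 3.160 × 72 = 227.52.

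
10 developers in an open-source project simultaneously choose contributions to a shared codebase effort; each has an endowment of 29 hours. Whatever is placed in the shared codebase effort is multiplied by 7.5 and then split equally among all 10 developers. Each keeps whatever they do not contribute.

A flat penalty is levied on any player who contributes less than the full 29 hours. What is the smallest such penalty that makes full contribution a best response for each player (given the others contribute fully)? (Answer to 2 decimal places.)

Given the others contribute fully, the best deviation is to contribute 0 (any partial contribution still incurs the fine and gives up units whose private return 0.7500 is below 1).
Deviating from 29 to 0 saves 29 hours but forfeits the deviator's share of the drop in the shared codebase effort: 7.5/10 × 29 = 21.75.
So the deviation gain is 29 − 21.75 = 7.25, and the fine must be at least 7.25 hours to wipe it out.

7.25 hours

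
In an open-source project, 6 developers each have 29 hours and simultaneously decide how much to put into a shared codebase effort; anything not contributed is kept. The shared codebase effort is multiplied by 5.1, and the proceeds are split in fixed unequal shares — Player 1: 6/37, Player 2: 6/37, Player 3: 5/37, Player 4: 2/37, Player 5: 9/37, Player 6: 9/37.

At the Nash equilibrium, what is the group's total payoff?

A player with share s gets back 5.1·s per unit contributed, so full contribution is dominant for anyone with s > 1/5.1 = 0.1961 and zero contribution is dominant for anyone below.
The shares above 0.1961 belong to Player 5 and Player 6, contributing 29 each; the remaining 4 contribute 0. Total contributed: 58.
The shared codebase effort pays out 5.1 × 58 = 295.80 in total (split across the unequal shares, but the aggregate is all that matters for the group sum).
The 4 free-riders keep 29 each, adding 116. Group total = 116 + 295.80 = 411.80.

411.80 hours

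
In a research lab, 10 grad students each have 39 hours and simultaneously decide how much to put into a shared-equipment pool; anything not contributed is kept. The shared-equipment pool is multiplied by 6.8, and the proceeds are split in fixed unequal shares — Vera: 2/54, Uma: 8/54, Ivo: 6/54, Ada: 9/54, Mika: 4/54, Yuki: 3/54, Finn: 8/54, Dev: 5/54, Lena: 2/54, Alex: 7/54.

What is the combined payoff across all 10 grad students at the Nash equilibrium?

For player j, contributing a unit is worthwhile iff 6.8 × (j's share) ≥ 1, i.e. iff j's share is at least 0.1471.
Uma, Ada and Finn clear that bar, contributing 39 each; the remaining 7 contribute 0. Total contributed: 117.
The shared-equipment pool pays out 6.8 × 117 = 795.60 in total (split across the unequal shares, but the aggregate is all that matters for the group sum).
The 7 free-riders keep 39 each, adding 273. Group total = 273 + 795.60 = 1068.60.

1068.60 hours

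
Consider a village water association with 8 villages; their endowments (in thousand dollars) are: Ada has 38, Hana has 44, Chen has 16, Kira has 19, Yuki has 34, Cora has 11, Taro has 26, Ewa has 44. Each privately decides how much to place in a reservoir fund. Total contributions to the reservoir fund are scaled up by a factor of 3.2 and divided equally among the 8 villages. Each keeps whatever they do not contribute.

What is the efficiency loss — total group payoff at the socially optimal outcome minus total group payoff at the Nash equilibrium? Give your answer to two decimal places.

The private return per contributed unit is 3.2/8 = 0.4000 < 1 for every player regardless of endowment, so the Nash equilibrium is zero contribution and the group total is Σ E_j = 38 + 44 + 16 + 19 + 34 + 11 + 26 + 44 = 232.
Each contributed unit returns 3.200 to the group, so the social optimum is full contribution by everyone: group total = 3.200 × 232 = 742.40.
Efficiency loss = (3.200 − 1) × 232 = 510.40.

510.40 thousand dollars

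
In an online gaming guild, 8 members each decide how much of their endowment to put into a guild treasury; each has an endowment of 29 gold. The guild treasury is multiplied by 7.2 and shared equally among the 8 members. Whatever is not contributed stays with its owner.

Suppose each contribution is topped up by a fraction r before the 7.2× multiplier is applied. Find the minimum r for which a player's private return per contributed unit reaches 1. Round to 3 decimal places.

0.111

With matching at rate r, one contributed unit becomes (1 + r) in the guild treasury and returns 7.2 × (1 + r) / 8 to the contributor.
Setting this equal to 1: 1 + r = 8/7.2 = 1.1111.
So the minimum matching rate is r = 1.1111 − 1 = 0.111.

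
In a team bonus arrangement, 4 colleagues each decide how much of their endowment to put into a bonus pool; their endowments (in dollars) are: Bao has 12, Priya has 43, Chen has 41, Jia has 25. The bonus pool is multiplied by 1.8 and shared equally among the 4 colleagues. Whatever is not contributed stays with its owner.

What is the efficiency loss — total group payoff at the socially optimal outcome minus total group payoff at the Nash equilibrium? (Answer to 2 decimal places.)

The private return per contributed unit is 1.8/4 = 0.4500 < 1 for every player regardless of endowment, so the Nash equilibrium is zero contribution and the group total is Σ E_j = 12 + 43 + 41 + 25 = 121.
Each contributed unit returns 1.800 to the group, so the social optimum is full contribution by everyone: group total = 1.800 × 121 = 217.80.
Efficiency loss = (1.800 − 1) × 121 = 96.80.

96.80 dollars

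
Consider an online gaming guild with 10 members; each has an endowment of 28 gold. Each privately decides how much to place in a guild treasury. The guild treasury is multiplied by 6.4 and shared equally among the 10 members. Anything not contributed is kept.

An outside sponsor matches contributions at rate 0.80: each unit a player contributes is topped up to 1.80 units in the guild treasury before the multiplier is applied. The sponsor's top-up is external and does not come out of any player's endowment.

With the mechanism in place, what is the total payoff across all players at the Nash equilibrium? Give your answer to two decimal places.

The effective private return per unit is now 6.4 × 1.80 / 10 = 1.1520 > 1, so every player's dominant strategy flips to full contribution.
So the Nash equilibrium is full contribution by all 10; the group earns 6.4 × 1.80 × 280 = 3225.60.

3225.60 gold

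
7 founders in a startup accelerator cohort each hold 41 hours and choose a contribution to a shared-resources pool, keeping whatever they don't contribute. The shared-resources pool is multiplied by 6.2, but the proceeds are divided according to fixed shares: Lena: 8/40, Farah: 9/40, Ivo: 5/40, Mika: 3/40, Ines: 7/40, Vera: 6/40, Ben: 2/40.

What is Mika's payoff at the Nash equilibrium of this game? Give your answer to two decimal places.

98.20 hours

A player with share s gets back 6.2·s per unit contributed, so full contribution is dominant for anyone with s > 1/6.2 = 0.1613 and zero contribution is dominant for anyone below.
Lena, Farah and Ines are above the threshold, contributing 41 each; the remaining 4 contribute 0. Total contributed: 123.
Mika keeps 41 and receives 6.2 × 123 × 3/40 = 57.20 from the shared-resources pool, for a payoff of 98.20.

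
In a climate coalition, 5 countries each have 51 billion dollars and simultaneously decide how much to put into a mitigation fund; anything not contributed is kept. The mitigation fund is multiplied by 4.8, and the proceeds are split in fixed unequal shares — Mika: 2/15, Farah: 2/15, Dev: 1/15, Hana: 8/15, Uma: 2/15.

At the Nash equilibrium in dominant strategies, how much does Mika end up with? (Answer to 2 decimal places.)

Player j's private return per contributed unit is 4.8 × (j's share). Contributing is weakly dominant for j when that share is at least 1/4.8 = 0.2083, and contributing 0 is dominant otherwise.
Only Hana (8/15) clears that bar, contributing 51; the remaining 4 contribute 0. Total contributed: 51.
Mika keeps 51 and receives 4.8 × 51 × 2/15 = 32.64 from the mitigation fund, for a payoff of 83.64.

83.64 billion dollars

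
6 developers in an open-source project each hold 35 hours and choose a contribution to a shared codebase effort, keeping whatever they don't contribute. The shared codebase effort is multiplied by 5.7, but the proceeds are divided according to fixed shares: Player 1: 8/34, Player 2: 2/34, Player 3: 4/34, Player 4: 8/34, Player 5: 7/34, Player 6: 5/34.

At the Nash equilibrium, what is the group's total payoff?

Player j's private return per contributed unit is 5.7 × (j's share). Contributing is weakly dominant for j when that share is at least 1/5.7 = 0.1754, and contributing 0 is dominant otherwise.
Player 1, Player 4 and Player 5 are above the threshold, contributing 35 each; the remaining 3 contribute 0. Total contributed: 105.
The shared codebase effort pays out 5.7 × 105 = 598.50 in total (split across the unequal shares, but the aggregate is all that matters for the group sum).
The 3 free-riders keep 35 each, adding 105. Group total = 105 + 598.50 = 703.50.

703.50 hours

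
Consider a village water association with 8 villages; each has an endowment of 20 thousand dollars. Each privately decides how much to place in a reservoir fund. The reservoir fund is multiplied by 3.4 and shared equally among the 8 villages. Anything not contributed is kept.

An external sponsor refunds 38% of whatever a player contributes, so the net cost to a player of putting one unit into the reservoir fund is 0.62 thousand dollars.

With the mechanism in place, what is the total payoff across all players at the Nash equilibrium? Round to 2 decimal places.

160.00 thousand dollars

Even with the mechanism, each unit contributed returns only (3.4/8) / 0.62 = 0.6855 per unit of net cost, so contributing nothing is still dominant.
Everyone keeps their endowment and the group total is 8 × 20 = 160.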